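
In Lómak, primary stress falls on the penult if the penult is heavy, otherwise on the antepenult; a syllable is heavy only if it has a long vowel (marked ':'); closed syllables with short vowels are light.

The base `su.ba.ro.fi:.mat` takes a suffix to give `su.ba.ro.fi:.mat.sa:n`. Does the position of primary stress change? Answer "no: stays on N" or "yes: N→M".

no: stays on 4

Base `su.ba.ro.fi:.mat` (5 syllables):
  Weights: 3 ro L, 4 fi: H, 5 mat L.
  The penult (syllable 4, fi:) is heavy, so it takes stress.
  → primary stress on syllable 4.
Suffixed `su.ba.ro.fi:.mat.sa:n` (6 syllables):
  Weights: 4 fi: H, 5 mat L, 6 sa:n H.
  The penult (syllable 5, mat) is light, so stress falls on the antepenult (syllable 4, fi:).
  → primary stress on syllable 4.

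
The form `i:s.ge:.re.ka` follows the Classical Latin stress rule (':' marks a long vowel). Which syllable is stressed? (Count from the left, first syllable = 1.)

2

Classical Latin: stress the penult if heavy (long vowel or closed), else the antepenult.
Weights: 2 ge: H, 3 re L, 4 ka L.
The penult (syllable 3, re) is light, so stress falls on the antepenult (syllable 2, ge:).
Stress on syllable 2: i:s.ˈge:.re.ka.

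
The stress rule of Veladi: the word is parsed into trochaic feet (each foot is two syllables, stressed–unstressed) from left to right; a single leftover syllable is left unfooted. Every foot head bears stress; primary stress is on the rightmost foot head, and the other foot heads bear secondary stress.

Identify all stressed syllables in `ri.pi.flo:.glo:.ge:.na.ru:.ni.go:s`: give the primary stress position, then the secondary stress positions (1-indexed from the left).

Parse left to right into trochaic (ˈσσ) feet: (ˈri.pi) (ˈflo:.glo:) (ˈge:.na) (ˈru:.ni) go:s. Syllable 9 is left unfooted.
Foot heads (stressed positions): 1, 3, 5, 7.
End Rule Rightmost: primary stress on the rightmost head = syllable 7.
Secondary stress on 1, 3, 5: ˌri.pi.ˌflo:.glo:.ˌge:.na.ˈru:.ni.go:s.

primary 7, secondary 1, 3, 5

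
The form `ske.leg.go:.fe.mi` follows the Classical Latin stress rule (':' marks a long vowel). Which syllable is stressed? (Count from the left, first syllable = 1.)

Classical Latin: stress the penult if heavy (long vowel or closed), else the antepenult.
Weights: 3 go: H, 4 fe L, 5 mi L.
The penult (syllable 4, fe) is light, so stress falls on the antepenult (syllable 3, go:).
Stress on syllable 3: ske.leg.ˈgo:.fe.mi.

3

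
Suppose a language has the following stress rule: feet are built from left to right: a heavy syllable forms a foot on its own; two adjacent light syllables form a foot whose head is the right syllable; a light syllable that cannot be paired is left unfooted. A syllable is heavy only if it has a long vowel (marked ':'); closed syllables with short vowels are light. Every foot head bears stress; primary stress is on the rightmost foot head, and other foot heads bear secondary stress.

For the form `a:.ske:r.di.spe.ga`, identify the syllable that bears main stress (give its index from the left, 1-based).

Weights: 1 a: H, 2 ske:r H, 3 di L, 4 spe L, 5 ga L.
Parse left to right (heavy = foot alone; LL = one foot; stranded L unfooted): (ˈa:) (ˈske:r) (di.ˈspe) ga.
Foot heads: 1, 2, 4.
Primary stress on the rightmost head = syllable 4.
Primary stress: syllable 4 → a:.ske:r.di.ˈspe.ga.

4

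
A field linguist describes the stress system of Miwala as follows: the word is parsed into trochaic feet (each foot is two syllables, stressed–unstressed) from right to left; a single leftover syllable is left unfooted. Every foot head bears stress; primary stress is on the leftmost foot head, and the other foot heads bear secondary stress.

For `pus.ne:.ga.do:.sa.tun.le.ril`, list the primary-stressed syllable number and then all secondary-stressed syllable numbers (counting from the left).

Parse right to left into trochaic (ˈσσ) feet: (ˈpus.ne:) (ˈga.do:) (ˈsa.tun) (ˈle.ril).
Foot heads (stressed positions): 1, 3, 5, 7.
End Rule Leftmost: primary stress on the leftmost head = syllable 1.
Secondary stress on 3, 5, 7: ˈpus.ne:.ˌga.do:.ˌsa.tun.ˌle.ril.

primary 1, secondary 3, 5, 7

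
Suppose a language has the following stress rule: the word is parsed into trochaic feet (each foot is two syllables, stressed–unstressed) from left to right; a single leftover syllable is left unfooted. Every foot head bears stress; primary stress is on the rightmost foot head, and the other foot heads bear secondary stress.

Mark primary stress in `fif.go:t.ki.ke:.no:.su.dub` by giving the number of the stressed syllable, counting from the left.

Parse left to right into trochaic (ˈσσ) feet: (ˈfif.go:t) (ˈki.ke:) (ˈno:.su) dub. Syllable 7 is left unfooted.
Foot heads (stressed positions): 1, 3, 5.
End Rule Rightmost: primary stress on the rightmost head = syllable 5.
Primary stress: syllable 5 → fif.go:t.ki.ke:.ˈno:.su.dub.

5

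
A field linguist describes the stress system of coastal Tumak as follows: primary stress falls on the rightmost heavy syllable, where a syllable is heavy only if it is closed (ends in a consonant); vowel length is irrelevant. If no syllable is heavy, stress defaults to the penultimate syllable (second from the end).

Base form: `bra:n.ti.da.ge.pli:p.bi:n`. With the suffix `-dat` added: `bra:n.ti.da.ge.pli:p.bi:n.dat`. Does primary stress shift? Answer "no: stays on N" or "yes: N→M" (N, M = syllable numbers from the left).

yes: 6→7

Base `bra:n.ti.da.ge.pli:p.bi:n` (6 syllables):
  Weights: 1 bra:n H, 2 ti L, 3 da L, 4 ge L, 5 pli:p H, 6 bi:n H.
  Heavy syllables in the domain: 1, 5, 6. The rightmost is syllable 6 (bi:n).
  → primary stress on syllable 6.
Suffixed `bra:n.ti.da.ge.pli:p.bi:n.dat` (7 syllables):
  Weights: 1 bra:n H, 2 ti L, 3 da L, 4 ge L, 5 pli:p H, 6 bi:n H, 7 dat H.
  Heavy syllables in the domain: 1, 5, 6, 7. The rightmost is syllable 7 (dat).
  → primary stress on syllable 7.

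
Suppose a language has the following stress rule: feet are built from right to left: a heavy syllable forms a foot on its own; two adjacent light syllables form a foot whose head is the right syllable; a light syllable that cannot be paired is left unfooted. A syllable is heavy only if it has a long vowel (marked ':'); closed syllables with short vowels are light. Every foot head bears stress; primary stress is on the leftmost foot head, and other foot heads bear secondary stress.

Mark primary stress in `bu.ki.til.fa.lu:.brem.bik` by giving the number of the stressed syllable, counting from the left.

Weights: 1 bu L, 2 ki L, 3 til L, 4 fa L, 5 lu: H, 6 brem L, 7 bik L.
Parse right to left (heavy = foot alone; LL = one foot; stranded L unfooted): (bu.ˈki) (til.ˈfa) (ˈlu:) (brem.ˈbik).
Foot heads: 2, 4, 5, 7.
Primary stress on the leftmost head = syllable 2.
Primary stress: syllable 2 → bu.ˈki.til.fa.lu:.brem.bik.

2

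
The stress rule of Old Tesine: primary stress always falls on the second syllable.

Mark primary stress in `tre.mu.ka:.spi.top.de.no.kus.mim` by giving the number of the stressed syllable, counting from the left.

2

The word has 9 syllables; the second syllable is syllable 2 (mu).
Primary stress: syllable 2 → tre.ˈmu.ka:.spi.top.de.no.kus.mim.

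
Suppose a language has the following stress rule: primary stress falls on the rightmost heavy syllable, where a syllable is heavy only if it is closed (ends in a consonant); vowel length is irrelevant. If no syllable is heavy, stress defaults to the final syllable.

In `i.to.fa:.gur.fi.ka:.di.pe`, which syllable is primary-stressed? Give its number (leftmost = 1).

4

Weights: 1 i L, 2 to L, 3 fa: L, 4 gur H, 5 fi L, 6 ka: L, 7 di L, 8 pe L.
Heavy syllables in the domain: 4. The rightmost is syllable 4 (gur).
Primary stress: syllable 4 → i.to.fa:.ˈgur.fi.ka:.di.pe.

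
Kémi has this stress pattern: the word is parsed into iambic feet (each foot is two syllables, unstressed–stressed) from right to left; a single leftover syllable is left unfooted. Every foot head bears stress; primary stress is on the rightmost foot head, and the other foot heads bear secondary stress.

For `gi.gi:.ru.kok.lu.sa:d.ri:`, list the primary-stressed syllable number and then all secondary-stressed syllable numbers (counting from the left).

primary 7, secondary 3, 5

Parse right to left into iambic (σˈσ) feet: gi (gi:.ˈru) (kok.ˈlu) (sa:d.ˈri:). Syllable 1 is left unfooted.
Foot heads (stressed positions): 3, 5, 7.
End Rule Rightmost: primary stress on the rightmost head = syllable 7.
Secondary stress on 3, 5: gi.gi:.ˌru.kok.ˌlu.sa:d.ˈri:.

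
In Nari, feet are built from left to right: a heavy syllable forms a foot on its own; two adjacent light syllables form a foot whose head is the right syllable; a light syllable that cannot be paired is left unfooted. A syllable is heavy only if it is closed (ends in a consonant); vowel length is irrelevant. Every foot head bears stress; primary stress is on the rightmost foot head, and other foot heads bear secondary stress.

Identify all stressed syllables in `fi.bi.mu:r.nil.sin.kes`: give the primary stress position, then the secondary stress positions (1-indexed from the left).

Weights: 1 fi L, 2 bi L, 3 mu:r H, 4 nil H, 5 sin H, 6 kes H.
Parse left to right (heavy = foot alone; LL = one foot; stranded L unfooted): (fi.ˈbi) (ˈmu:r) (ˈnil) (ˈsin) (ˈkes).
Foot heads: 2, 3, 4, 5, 6.
Primary stress on the rightmost head = syllable 6.
Secondary stress on 2, 3, 4, 5: fi.ˌbi.ˌmu:r.ˌnil.ˌsin.ˈkes.

primary 6, secondary 2, 3, 4, 5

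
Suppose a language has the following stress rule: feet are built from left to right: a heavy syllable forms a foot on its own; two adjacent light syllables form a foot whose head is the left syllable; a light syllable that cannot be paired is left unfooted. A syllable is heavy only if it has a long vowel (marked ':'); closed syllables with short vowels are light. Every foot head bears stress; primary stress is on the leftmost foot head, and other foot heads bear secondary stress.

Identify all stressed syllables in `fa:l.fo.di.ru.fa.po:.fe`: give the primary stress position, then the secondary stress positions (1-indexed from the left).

Weights: 1 fa:l H, 2 fo L, 3 di L, 4 ru L, 5 fa L, 6 po: H, 7 fe L.
Parse left to right (heavy = foot alone; LL = one foot; stranded L unfooted): (ˈfa:l) (ˈfo.di) (ˈru.fa) (ˈpo:) fe.
Foot heads: 1, 2, 4, 6.
Primary stress on the leftmost head = syllable 1.
Secondary stress on 2, 4, 6: ˈfa:l.ˌfo.di.ˌru.fa.ˌpo:.fe.

primary 1, secondary 2, 4, 6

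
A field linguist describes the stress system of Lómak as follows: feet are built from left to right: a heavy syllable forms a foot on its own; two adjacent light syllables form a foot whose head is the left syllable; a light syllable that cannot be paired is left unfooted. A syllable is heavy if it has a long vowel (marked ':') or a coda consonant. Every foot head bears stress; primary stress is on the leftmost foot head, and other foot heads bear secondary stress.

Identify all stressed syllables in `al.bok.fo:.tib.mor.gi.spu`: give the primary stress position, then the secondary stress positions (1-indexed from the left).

Weights: 1 al H, 2 bok H, 3 fo: H, 4 tib H, 5 mor H, 6 gi L, 7 spu L.
Parse left to right (heavy = foot alone; LL = one foot; stranded L unfooted): (ˈal) (ˈbok) (ˈfo:) (ˈtib) (ˈmor) (ˈgi.spu).
Foot heads: 1, 2, 3, 4, 5, 6.
Primary stress on the leftmost head = syllable 1.
Secondary stress on 2, 3, 4, 5, 6: ˈal.ˌbok.ˌfo:.ˌtib.ˌmor.ˌgi.spu.

primary 1, secondary 2, 3, 4, 5, 6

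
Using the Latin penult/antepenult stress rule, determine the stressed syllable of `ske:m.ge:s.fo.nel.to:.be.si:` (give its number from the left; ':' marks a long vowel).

5

Classical Latin: stress the penult if heavy (long vowel or closed), else the antepenult.
Weights: 5 to: H, 6 be L, 7 si: H.
The penult (syllable 6, be) is light, so stress falls on the antepenult (syllable 5, to:).
Stress on syllable 5: ske:m.ge:s.fo.nel.ˈto:.be.si:.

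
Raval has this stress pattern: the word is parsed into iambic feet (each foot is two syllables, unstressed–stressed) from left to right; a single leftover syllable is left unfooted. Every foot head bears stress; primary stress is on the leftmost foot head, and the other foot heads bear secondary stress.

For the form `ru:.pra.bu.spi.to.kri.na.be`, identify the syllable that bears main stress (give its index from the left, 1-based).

2

Parse left to right into iambic (σˈσ) feet: (ru:.ˈpra) (bu.ˈspi) (to.ˈkri) (na.ˈbe).
Foot heads (stressed positions): 2, 4, 6, 8.
End Rule Leftmost: primary stress on the leftmost head = syllable 2.
Primary stress: syllable 2 → ru:.ˈpra.bu.spi.to.kri.na.be.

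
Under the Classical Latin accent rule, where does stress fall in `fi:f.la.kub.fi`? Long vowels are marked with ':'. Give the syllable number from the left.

Classical Latin: stress the penult if heavy (long vowel or closed), else the antepenult.
Weights: 2 la L, 3 kub H, 4 fi L.
The penult (syllable 3, kub) is heavy, so it takes stress.
Stress on syllable 3: fi:f.la.ˈkub.fi.

3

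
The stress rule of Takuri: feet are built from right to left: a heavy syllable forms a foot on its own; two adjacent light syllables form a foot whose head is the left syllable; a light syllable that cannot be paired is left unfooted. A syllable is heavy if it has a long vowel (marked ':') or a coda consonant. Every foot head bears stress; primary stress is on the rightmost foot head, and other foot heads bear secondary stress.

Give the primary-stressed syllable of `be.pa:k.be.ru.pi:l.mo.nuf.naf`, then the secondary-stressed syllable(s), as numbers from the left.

primary 8, secondary 2, 3, 5, 7

Weights: 1 be L, 2 pa:k H, 3 be L, 4 ru L, 5 pi:l H, 6 mo L, 7 nuf H, 8 naf H.
Parse right to left (heavy = foot alone; LL = one foot; stranded L unfooted): be (ˈpa:k) (ˈbe.ru) (ˈpi:l) mo (ˈnuf) (ˈnaf).
Foot heads: 2, 3, 5, 7, 8.
Primary stress on the rightmost head = syllable 8.
Secondary stress on 2, 3, 5, 7: be.ˌpa:k.ˌbe.ru.ˌpi:l.mo.ˌnuf.ˈnaf.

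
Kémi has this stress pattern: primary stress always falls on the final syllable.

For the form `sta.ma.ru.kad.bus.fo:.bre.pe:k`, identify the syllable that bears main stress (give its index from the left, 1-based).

The word has 8 syllables; the final syllable is syllable 8 (pe:k).
Primary stress: syllable 8 → sta.ma.ru.kad.bus.fo:.bre.ˈpe:k.

8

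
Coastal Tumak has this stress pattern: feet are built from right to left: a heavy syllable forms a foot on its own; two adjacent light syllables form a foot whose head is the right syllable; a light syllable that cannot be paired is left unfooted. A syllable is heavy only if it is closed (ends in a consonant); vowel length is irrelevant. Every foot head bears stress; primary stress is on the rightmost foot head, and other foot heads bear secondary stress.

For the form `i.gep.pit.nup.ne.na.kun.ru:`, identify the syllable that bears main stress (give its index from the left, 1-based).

7

Weights: 1 i L, 2 gep H, 3 pit H, 4 nup H, 5 ne L, 6 na L, 7 kun H, 8 ru: L.
Parse right to left (heavy = foot alone; LL = one foot; stranded L unfooted): i (ˈgep) (ˈpit) (ˈnup) (ne.ˈna) (ˈkun) ru:.
Foot heads: 2, 3, 4, 6, 7.
Primary stress on the rightmost head = syllable 7.
Primary stress: syllable 7 → i.gep.pit.nup.ne.na.ˈkun.ru:.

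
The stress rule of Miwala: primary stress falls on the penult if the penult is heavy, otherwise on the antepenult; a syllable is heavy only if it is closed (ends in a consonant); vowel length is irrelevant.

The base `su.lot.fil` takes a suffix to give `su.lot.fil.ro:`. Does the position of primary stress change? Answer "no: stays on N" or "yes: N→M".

yes: 2→3

Base `su.lot.fil` (3 syllables):
  Weights: 1 su L, 2 lot H, 3 fil H.
  The penult (syllable 2, lot) is heavy, so it takes stress.
  → primary stress on syllable 2.
Suffixed `su.lot.fil.ro:` (4 syllables):
  Weights: 2 lot H, 3 fil H, 4 ro: L.
  The penult (syllable 3, fil) is heavy, so it takes stress.
  → primary stress on syllable 3.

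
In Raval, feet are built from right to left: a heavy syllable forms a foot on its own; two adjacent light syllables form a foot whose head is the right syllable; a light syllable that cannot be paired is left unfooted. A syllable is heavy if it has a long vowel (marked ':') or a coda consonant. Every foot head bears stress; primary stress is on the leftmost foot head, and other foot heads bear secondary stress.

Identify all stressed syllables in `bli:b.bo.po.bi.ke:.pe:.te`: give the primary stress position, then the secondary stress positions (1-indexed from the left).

primary 1, secondary 4, 5, 6

Weights: 1 bli:b H, 2 bo L, 3 po L, 4 bi L, 5 ke: H, 6 pe: H, 7 te L.
Parse right to left (heavy = foot alone; LL = one foot; stranded L unfooted): (ˈbli:b) bo (po.ˈbi) (ˈke:) (ˈpe:) te.
Foot heads: 1, 4, 5, 6.
Primary stress on the leftmost head = syllable 1.
Secondary stress on 4, 5, 6: ˈbli:b.bo.po.ˌbi.ˌke:.ˌpe:.te.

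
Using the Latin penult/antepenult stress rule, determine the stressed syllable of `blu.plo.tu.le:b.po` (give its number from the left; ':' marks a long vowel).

Classical Latin: stress the penult if heavy (long vowel or closed), else the antepenult.
Weights: 3 tu L, 4 le:b H, 5 po L.
The penult (syllable 4, le:b) is heavy, so it takes stress.
Stress on syllable 4: blu.plo.tu.ˈle:b.po.

4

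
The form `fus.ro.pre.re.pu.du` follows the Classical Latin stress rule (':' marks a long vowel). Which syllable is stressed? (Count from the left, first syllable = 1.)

Classical Latin: stress the penult if heavy (long vowel or closed), else the antepenult.
Weights: 4 re L, 5 pu L, 6 du L.
The penult (syllable 5, pu) is light, so stress falls on the antepenult (syllable 4, re).
Stress on syllable 4: fus.ro.pre.ˈre.pu.du.

4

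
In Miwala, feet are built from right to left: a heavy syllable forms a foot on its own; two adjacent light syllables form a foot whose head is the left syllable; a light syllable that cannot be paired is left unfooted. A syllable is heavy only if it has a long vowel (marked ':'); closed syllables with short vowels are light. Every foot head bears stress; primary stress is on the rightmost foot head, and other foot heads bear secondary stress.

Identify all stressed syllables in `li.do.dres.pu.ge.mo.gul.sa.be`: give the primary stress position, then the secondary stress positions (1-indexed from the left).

primary 8, secondary 2, 4, 6

Weights: 1 li L, 2 do L, 3 dres L, 4 pu L, 5 ge L, 6 mo L, 7 gul L, 8 sa L, 9 be L.
Parse right to left (heavy = foot alone; LL = one foot; stranded L unfooted): li (ˈdo.dres) (ˈpu.ge) (ˈmo.gul) (ˈsa.be).
Foot heads: 2, 4, 6, 8.
Primary stress on the rightmost head = syllable 8.
Secondary stress on 2, 4, 6: li.ˌdo.dres.ˌpu.ge.ˌmo.gul.ˈsa.be.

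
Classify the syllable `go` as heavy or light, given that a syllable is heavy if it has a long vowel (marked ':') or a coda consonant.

light

`go`: short vowel, open (no coda). Short vowel, open → light.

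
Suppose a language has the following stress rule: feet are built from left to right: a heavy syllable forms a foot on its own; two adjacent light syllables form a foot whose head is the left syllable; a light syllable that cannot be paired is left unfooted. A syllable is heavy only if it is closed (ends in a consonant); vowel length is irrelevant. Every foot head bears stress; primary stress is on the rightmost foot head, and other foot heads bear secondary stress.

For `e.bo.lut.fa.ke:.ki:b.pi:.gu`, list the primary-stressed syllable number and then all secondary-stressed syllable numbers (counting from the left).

Weights: 1 e L, 2 bo L, 3 lut H, 4 fa L, 5 ke: L, 6 ki:b H, 7 pi: L, 8 gu L.
Parse left to right (heavy = foot alone; LL = one foot; stranded L unfooted): (ˈe.bo) (ˈlut) (ˈfa.ke:) (ˈki:b) (ˈpi:.gu).
Foot heads: 1, 3, 4, 6, 7.
Primary stress on the rightmost head = syllable 7.
Secondary stress on 1, 3, 4, 6: ˌe.bo.ˌlut.ˌfa.ke:.ˌki:b.ˈpi:.gu.

primary 7, secondary 1, 3, 4, 6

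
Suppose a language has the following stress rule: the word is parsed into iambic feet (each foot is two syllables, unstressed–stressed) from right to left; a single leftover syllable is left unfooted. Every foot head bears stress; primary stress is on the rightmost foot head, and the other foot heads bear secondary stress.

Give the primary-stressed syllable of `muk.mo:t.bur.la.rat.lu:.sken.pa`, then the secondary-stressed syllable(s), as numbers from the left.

Parse right to left into iambic (σˈσ) feet: (muk.ˈmo:t) (bur.ˈla) (rat.ˈlu:) (sken.ˈpa).
Foot heads (stressed positions): 2, 4, 6, 8.
End Rule Rightmost: primary stress on the rightmost head = syllable 8.
Secondary stress on 2, 4, 6: muk.ˌmo:t.bur.ˌla.rat.ˌlu:.sken.ˈpa.

primary 8, secondary 2, 4, 6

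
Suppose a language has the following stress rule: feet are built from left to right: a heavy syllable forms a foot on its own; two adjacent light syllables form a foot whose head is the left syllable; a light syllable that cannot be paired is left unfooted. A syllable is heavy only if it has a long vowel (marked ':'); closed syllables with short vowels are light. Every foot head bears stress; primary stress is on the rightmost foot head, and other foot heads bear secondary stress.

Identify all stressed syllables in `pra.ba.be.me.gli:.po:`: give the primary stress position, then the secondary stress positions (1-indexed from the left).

Weights: 1 pra L, 2 ba L, 3 be L, 4 me L, 5 gli: H, 6 po: H.
Parse left to right (heavy = foot alone; LL = one foot; stranded L unfooted): (ˈpra.ba) (ˈbe.me) (ˈgli:) (ˈpo:).
Foot heads: 1, 3, 5, 6.
Primary stress on the rightmost head = syllable 6.
Secondary stress on 1, 3, 5: ˌpra.ba.ˌbe.me.ˌgli:.ˈpo:.

primary 6, secondary 1, 3, 5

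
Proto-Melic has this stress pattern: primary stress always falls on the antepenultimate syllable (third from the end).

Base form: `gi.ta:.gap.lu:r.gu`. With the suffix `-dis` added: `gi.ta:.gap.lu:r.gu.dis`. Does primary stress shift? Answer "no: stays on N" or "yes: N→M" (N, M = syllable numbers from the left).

Base `gi.ta:.gap.lu:r.gu` (5 syllables):
  The word has 5 syllables; the antepenultimate syllable (third from the end) is syllable 3 (gap).
  → primary stress on syllable 3.
Suffixed `gi.ta:.gap.lu:r.gu.dis` (6 syllables):
  The word has 6 syllables; the antepenultimate syllable (third from the end) is syllable 4 (lu:r).
  → primary stress on syllable 4.

yes: 3→4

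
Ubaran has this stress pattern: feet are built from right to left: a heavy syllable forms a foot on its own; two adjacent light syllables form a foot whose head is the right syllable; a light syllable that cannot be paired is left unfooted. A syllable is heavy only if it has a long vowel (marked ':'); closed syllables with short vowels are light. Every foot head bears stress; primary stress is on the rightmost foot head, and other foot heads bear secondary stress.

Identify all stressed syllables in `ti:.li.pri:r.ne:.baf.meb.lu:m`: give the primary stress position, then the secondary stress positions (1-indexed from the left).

Weights: 1 ti: H, 2 li L, 3 pri:r H, 4 ne: H, 5 baf L, 6 meb L, 7 lu:m H.
Parse right to left (heavy = foot alone; LL = one foot; stranded L unfooted): (ˈti:) li (ˈpri:r) (ˈne:) (baf.ˈmeb) (ˈlu:m).
Foot heads: 1, 3, 4, 6, 7.
Primary stress on the rightmost head = syllable 7.
Secondary stress on 1, 3, 4, 6: ˌti:.li.ˌpri:r.ˌne:.baf.ˌmeb.ˈlu:m.

primary 7, secondary 1, 3, 4, 6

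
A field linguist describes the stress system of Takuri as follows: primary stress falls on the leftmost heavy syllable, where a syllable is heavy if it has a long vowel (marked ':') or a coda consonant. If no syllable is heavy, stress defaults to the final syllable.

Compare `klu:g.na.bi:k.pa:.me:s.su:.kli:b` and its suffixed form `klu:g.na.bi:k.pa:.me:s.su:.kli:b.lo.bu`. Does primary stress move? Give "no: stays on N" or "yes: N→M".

no: stays on 1

Base `klu:g.na.bi:k.pa:.me:s.su:.kli:b` (7 syllables):
  Weights: 1 klu:g H, 2 na L, 3 bi:k H, 4 pa: H, 5 me:s H, 6 su: H, 7 kli:b H.
  Heavy syllables in the domain: 1, 3, 4, 5, 6, 7. The leftmost is syllable 1 (klu:g).
  → primary stress on syllable 1.
Suffixed `klu:g.na.bi:k.pa:.me:s.su:.kli:b.lo.bu` (9 syllables):
  Weights: 1 klu:g H, 2 na L, 3 bi:k H, 4 pa: H, 5 me:s H, 6 su: H, 7 kli:b H, 8 lo L, 9 bu L.
  Heavy syllables in the domain: 1, 3, 4, 5, 6, 7. The leftmost is syllable 1 (klu:g).
  → primary stress on syllable 1.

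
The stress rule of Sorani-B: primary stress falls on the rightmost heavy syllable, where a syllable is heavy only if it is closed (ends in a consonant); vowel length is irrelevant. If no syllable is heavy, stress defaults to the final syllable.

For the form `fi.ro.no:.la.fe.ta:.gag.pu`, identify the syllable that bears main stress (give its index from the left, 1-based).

7

Weights: 1 fi L, 2 ro L, 3 no: L, 4 la L, 5 fe L, 6 ta: L, 7 gag H, 8 pu L.
Heavy syllables in the domain: 7. The rightmost is syllable 7 (gag).
Primary stress: syllable 7 → fi.ro.no:.la.fe.ta:.ˈgag.pu.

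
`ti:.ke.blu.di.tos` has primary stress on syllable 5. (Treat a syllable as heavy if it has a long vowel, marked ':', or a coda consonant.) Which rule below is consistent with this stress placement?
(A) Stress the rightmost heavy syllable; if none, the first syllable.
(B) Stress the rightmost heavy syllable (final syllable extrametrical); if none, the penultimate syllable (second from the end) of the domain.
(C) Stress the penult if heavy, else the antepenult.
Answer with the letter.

Rule A → syllable 5 ✓.
Rule B → syllable 1 (observed: 5).
Rule C → syllable 3 (observed: 5).

A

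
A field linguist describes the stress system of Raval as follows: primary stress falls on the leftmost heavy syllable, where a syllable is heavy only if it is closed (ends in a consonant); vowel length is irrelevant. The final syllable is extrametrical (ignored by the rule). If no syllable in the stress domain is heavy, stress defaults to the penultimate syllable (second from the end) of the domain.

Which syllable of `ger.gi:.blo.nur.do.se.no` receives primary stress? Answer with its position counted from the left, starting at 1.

The final syllable (7, no) is extrametrical; the stress domain is syllables 1–6.
Weights: 1 ger H, 2 gi: L, 3 blo L, 4 nur H, 5 do L, 6 se L.
Heavy syllables in the domain: 1, 4. The leftmost is syllable 1 (ger).
Primary stress: syllable 1 → ˈger.gi:.blo.nur.do.se.no.

1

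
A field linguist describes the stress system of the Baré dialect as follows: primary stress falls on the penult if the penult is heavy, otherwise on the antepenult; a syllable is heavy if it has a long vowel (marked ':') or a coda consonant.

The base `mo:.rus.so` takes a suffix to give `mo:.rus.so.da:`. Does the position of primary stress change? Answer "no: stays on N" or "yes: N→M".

no: stays on 2

Base `mo:.rus.so` (3 syllables):
  Weights: 1 mo: H, 2 rus H, 3 so L.
  The penult (syllable 2, rus) is heavy, so it takes stress.
  → primary stress on syllable 2.
Suffixed `mo:.rus.so.da:` (4 syllables):
  Weights: 2 rus H, 3 so L, 4 da: H.
  The penult (syllable 3, so) is light, so stress falls on the antepenult (syllable 2, rus).
  → primary stress on syllable 2.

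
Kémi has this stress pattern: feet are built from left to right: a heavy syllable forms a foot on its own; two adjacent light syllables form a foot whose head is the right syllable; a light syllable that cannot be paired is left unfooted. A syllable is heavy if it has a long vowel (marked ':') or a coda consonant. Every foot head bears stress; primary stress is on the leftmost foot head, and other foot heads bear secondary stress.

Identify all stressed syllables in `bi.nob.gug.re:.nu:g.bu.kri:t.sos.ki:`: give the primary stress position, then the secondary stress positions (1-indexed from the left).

Weights: 1 bi L, 2 nob H, 3 gug H, 4 re: H, 5 nu:g H, 6 bu L, 7 kri:t H, 8 sos H, 9 ki: H.
Parse left to right (heavy = foot alone; LL = one foot; stranded L unfooted): bi (ˈnob) (ˈgug) (ˈre:) (ˈnu:g) bu (ˈkri:t) (ˈsos) (ˈki:).
Foot heads: 2, 3, 4, 5, 7, 8, 9.
Primary stress on the leftmost head = syllable 2.
Secondary stress on 3, 4, 5, 7, 8, 9: bi.ˈnob.ˌgug.ˌre:.ˌnu:g.bu.ˌkri:t.ˌsos.ˌki:.

primary 2, secondary 3, 4, 5, 7, 8, 9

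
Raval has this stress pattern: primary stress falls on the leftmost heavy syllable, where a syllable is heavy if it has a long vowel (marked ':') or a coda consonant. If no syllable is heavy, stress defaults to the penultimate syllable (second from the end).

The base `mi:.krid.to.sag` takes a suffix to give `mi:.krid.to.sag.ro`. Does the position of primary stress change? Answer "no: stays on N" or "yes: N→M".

no: stays on 1

Base `mi:.krid.to.sag` (4 syllables):
  Weights: 1 mi: H, 2 krid H, 3 to L, 4 sag H.
  Heavy syllables in the domain: 1, 2, 4. The leftmost is syllable 1 (mi:).
  → primary stress on syllable 1.
Suffixed `mi:.krid.to.sag.ro` (5 syllables):
  Weights: 1 mi: H, 2 krid H, 3 to L, 4 sag H, 5 ro L.
  Heavy syllables in the domain: 1, 2, 4. The leftmost is syllable 1 (mi:).
  → primary stress on syllable 1.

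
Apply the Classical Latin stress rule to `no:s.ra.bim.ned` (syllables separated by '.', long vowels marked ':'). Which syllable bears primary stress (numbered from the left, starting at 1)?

3

Classical Latin: stress the penult if heavy (long vowel or closed), else the antepenult.
Weights: 2 ra L, 3 bim H, 4 ned H.
The penult (syllable 3, bim) is heavy, so it takes stress.
Stress on syllable 3: no:s.ra.ˈbim.ned.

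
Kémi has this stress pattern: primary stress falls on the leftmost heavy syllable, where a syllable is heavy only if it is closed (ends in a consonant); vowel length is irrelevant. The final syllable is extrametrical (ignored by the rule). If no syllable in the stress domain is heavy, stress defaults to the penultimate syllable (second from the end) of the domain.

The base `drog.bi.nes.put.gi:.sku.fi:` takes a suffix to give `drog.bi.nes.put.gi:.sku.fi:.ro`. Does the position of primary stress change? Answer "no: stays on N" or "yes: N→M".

no: stays on 1

Base `drog.bi.nes.put.gi:.sku.fi:` (7 syllables):
  The final syllable (7, fi:) is extrametrical; the stress domain is syllables 1–6.
  Weights: 1 drog H, 2 bi L, 3 nes H, 4 put H, 5 gi: L, 6 sku L.
  Heavy syllables in the domain: 1, 3, 4. The leftmost is syllable 1 (drog).
  → primary stress on syllable 1.
Suffixed `drog.bi.nes.put.gi:.sku.fi:.ro` (8 syllables):
  The final syllable (8, ro) is extrametrical; the stress domain is syllables 1–7.
  Weights: 1 drog H, 2 bi L, 3 nes H, 4 put H, 5 gi: L, 6 sku L, 7 fi: L.
  Heavy syllables in the domain: 1, 3, 4. The leftmost is syllable 1 (drog).
  → primary stress on syllable 1.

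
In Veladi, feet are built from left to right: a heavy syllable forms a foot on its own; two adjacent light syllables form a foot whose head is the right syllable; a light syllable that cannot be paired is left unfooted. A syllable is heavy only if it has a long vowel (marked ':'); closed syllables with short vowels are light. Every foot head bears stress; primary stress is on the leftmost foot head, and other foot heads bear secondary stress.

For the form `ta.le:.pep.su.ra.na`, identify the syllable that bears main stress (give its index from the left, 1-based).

Weights: 1 ta L, 2 le: H, 3 pep L, 4 su L, 5 ra L, 6 na L.
Parse left to right (heavy = foot alone; LL = one foot; stranded L unfooted): ta (ˈle:) (pep.ˈsu) (ra.ˈna).
Foot heads: 2, 4, 6.
Primary stress on the leftmost head = syllable 2.
Primary stress: syllable 2 → ta.ˈle:.pep.su.ra.na.

2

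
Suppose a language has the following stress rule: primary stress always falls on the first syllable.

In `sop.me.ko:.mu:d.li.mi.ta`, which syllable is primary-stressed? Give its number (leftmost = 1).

1

The word has 7 syllables; the first syllable is syllable 1 (sop).
Primary stress: syllable 1 → ˈsop.me.ko:.mu:d.li.mi.ta.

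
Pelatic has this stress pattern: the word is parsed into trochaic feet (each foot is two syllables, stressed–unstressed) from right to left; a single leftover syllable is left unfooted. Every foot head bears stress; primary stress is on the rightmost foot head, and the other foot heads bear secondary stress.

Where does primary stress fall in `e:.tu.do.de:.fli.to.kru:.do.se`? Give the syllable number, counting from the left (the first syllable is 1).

Parse right to left into trochaic (ˈσσ) feet: e: (ˈtu.do) (ˈde:.fli) (ˈto.kru:) (ˈdo.se). Syllable 1 is left unfooted.
Foot heads (stressed positions): 2, 4, 6, 8.
End Rule Rightmost: primary stress on the rightmost head = syllable 8.
Primary stress: syllable 8 → e:.tu.do.de:.fli.to.kru:.ˈdo.se.

8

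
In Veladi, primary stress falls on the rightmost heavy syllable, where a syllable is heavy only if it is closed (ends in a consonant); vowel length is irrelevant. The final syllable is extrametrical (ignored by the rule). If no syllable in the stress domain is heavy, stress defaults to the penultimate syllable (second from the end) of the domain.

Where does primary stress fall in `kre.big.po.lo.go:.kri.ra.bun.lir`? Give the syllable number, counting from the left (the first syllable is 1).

8

The final syllable (9, lir) is extrametrical; the stress domain is syllables 1–8.
Weights: 1 kre L, 2 big H, 3 po L, 4 lo L, 5 go: L, 6 kri L, 7 ra L, 8 bun H.
Heavy syllables in the domain: 2, 8. The rightmost is syllable 8 (bun).
Primary stress: syllable 8 → kre.big.po.lo.go:.kri.ra.ˈbun.lir.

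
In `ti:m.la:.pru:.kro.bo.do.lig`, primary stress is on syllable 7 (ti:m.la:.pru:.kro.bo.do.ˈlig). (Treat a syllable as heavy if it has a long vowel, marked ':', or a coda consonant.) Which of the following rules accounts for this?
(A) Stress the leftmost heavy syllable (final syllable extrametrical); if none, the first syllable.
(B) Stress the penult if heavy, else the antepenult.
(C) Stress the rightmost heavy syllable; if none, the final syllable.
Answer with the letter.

Rule A → syllable 1 (observed: 7).
Rule B → syllable 5 (observed: 7).
Rule C → syllable 7 ✓.

C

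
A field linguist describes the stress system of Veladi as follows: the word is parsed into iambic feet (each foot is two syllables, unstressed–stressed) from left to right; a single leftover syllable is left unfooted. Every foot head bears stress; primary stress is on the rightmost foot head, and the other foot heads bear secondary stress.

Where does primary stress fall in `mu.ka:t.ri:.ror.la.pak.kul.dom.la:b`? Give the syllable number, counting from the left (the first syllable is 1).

Parse left to right into iambic (σˈσ) feet: (mu.ˈka:t) (ri:.ˈror) (la.ˈpak) (kul.ˈdom) la:b. Syllable 9 is left unfooted.
Foot heads (stressed positions): 2, 4, 6, 8.
End Rule Rightmost: primary stress on the rightmost head = syllable 8.
Primary stress: syllable 8 → mu.ka:t.ri:.ror.la.pak.kul.ˈdom.la:b.

8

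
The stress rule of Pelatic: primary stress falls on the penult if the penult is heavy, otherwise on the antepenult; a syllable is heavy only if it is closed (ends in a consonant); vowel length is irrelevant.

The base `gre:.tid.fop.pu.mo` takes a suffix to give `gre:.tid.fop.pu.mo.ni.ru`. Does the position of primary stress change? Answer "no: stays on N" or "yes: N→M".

Base `gre:.tid.fop.pu.mo` (5 syllables):
  Weights: 3 fop H, 4 pu L, 5 mo L.
  The penult (syllable 4, pu) is light, so stress falls on the antepenult (syllable 3, fop).
  → primary stress on syllable 3.
Suffixed `gre:.tid.fop.pu.mo.ni.ru` (7 syllables):
  Weights: 5 mo L, 6 ni L, 7 ru L.
  The penult (syllable 6, ni) is light, so stress falls on the antepenult (syllable 5, mo).
  → primary stress on syllable 5.

yes: 3→5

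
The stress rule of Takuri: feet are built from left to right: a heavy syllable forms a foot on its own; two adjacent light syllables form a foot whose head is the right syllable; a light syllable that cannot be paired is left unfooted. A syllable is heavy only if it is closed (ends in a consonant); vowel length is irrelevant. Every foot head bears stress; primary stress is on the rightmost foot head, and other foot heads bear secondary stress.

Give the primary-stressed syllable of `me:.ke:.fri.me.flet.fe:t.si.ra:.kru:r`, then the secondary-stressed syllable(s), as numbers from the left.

Weights: 1 me: L, 2 ke: L, 3 fri L, 4 me L, 5 flet H, 6 fe:t H, 7 si L, 8 ra: L, 9 kru:r H.
Parse left to right (heavy = foot alone; LL = one foot; stranded L unfooted): (me:.ˈke:) (fri.ˈme) (ˈflet) (ˈfe:t) (si.ˈra:) (ˈkru:r).
Foot heads: 2, 4, 5, 6, 8, 9.
Primary stress on the rightmost head = syllable 9.
Secondary stress on 2, 4, 5, 6, 8: me:.ˌke:.fri.ˌme.ˌflet.ˌfe:t.si.ˌra:.ˈkru:r.

primary 9, secondary 2, 4, 5, 6, 8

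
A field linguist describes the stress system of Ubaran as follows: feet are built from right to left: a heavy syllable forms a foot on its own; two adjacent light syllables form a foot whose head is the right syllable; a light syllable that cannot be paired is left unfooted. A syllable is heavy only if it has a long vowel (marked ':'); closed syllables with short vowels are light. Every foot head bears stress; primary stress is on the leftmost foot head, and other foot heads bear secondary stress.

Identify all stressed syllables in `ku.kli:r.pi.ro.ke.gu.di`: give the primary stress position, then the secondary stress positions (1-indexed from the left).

Weights: 1 ku L, 2 kli:r H, 3 pi L, 4 ro L, 5 ke L, 6 gu L, 7 di L.
Parse right to left (heavy = foot alone; LL = one foot; stranded L unfooted): ku (ˈkli:r) pi (ro.ˈke) (gu.ˈdi).
Foot heads: 2, 5, 7.
Primary stress on the leftmost head = syllable 2.
Secondary stress on 5, 7: ku.ˈkli:r.pi.ro.ˌke.gu.ˌdi.

primary 2, secondary 5, 7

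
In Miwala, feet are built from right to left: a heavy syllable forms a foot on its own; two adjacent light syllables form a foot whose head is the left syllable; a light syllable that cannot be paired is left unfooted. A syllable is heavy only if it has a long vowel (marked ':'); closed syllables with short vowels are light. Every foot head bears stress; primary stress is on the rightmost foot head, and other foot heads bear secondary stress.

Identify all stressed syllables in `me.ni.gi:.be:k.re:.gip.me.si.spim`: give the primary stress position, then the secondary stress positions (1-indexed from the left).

Weights: 1 me L, 2 ni L, 3 gi: H, 4 be:k H, 5 re: H, 6 gip L, 7 me L, 8 si L, 9 spim L.
Parse right to left (heavy = foot alone; LL = one foot; stranded L unfooted): (ˈme.ni) (ˈgi:) (ˈbe:k) (ˈre:) (ˈgip.me) (ˈsi.spim).
Foot heads: 1, 3, 4, 5, 6, 8.
Primary stress on the rightmost head = syllable 8.
Secondary stress on 1, 3, 4, 5, 6: ˌme.ni.ˌgi:.ˌbe:k.ˌre:.ˌgip.me.ˈsi.spim.

primary 8, secondary 1, 3, 4, 5, 6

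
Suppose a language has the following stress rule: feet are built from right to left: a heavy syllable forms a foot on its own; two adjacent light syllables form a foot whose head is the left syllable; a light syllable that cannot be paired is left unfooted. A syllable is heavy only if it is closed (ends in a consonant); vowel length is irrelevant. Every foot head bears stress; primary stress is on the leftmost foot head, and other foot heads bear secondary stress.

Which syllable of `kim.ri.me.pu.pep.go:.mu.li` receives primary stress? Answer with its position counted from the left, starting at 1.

1

Weights: 1 kim H, 2 ri L, 3 me L, 4 pu L, 5 pep H, 6 go: L, 7 mu L, 8 li L.
Parse right to left (heavy = foot alone; LL = one foot; stranded L unfooted): (ˈkim) ri (ˈme.pu) (ˈpep) go: (ˈmu.li).
Foot heads: 1, 3, 5, 7.
Primary stress on the leftmost head = syllable 1.
Primary stress: syllable 1 → ˈkim.ri.me.pu.pep.go:.mu.li.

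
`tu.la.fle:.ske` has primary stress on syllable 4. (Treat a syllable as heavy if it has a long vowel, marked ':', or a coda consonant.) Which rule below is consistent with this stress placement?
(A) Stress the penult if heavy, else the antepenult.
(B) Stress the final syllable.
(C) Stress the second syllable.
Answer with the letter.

B

Rule A → syllable 3 (observed: 4).
Rule B → syllable 4 ✓.
Rule C → syllable 2 (observed: 4).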